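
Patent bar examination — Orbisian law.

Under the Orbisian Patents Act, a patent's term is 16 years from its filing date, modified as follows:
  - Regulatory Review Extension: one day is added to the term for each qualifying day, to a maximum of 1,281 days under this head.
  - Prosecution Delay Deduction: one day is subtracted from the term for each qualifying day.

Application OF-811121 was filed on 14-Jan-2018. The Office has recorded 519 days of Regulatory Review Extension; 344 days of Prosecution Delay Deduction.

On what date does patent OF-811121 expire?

July 8, 2034

Base term: filing date + 16 years → 14 January 2034.
Regulatory Review Extension: 519 days (within the 1281-day cap) → +519 days → 17 June 2035.
Prosecution Delay Deduction: −344 days → 8 July 2034.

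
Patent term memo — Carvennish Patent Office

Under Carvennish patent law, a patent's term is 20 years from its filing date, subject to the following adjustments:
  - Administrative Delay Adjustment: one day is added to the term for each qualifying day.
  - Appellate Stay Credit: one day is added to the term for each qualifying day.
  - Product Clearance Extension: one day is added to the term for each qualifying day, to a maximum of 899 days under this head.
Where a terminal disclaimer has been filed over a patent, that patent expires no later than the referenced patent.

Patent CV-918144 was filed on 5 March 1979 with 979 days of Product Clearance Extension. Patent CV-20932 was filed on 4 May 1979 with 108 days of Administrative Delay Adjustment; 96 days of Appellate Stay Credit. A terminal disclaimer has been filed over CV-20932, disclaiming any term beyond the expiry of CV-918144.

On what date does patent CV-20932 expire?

Natural term of CV-20932:
  Base: filing + 20 years → 4 May 1999.
  Administrative Delay Adjustment: +108 days → 20 August 1999.
  Appellate Stay Credit: +96 days → 24 November 1999.
Expiry of referenced patent CV-918144:
  Base: filing + 20 years → 5 March 1999.
  Product Clearance Extension: 979 days claimed exceeds the 899-day cap, so +899 days → 20 August 2001.
Terminal disclaimer: CV-20932 expires on the earlier of 24 November 1999 and 20 August 2001.

1999-11-24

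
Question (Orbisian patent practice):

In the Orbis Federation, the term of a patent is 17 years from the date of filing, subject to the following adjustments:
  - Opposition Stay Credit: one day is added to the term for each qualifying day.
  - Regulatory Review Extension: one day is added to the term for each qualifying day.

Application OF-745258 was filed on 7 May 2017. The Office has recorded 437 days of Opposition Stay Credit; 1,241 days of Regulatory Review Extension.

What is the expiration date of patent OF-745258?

Base term: filing date + 17 years → 7 May 2034.
Opposition Stay Credit: +437 days → 18 July 2035.
Regulatory Review Extension: +1241 days → 10 December 2038.

December 10, 2038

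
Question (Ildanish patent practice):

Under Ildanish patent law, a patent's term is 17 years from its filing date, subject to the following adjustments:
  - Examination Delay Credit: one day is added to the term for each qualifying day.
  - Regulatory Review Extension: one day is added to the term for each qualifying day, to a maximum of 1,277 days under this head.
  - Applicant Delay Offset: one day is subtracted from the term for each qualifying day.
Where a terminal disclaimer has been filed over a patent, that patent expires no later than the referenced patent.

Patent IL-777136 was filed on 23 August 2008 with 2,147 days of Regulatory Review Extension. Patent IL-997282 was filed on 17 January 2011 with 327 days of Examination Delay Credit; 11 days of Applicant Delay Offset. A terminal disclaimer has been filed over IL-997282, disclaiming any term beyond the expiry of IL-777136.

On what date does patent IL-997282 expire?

2028-11-28

Natural term of IL-997282:
  Base: filing + 17 years → 17 January 2028.
  Examination Delay Credit: +327 days → 9 December 2028.
  Applicant Delay Offset: −11 days → 28 November 2028.
Expiry of referenced patent IL-777136:
  Base: filing + 17 years → 23 August 2025.
  Regulatory Review Extension: 2147 days claimed exceeds the 1277-day cap, so +1277 days → 20 February 2029.
Terminal disclaimer: IL-997282 expires on the earlier of 28 November 2028 and 20 February 2029.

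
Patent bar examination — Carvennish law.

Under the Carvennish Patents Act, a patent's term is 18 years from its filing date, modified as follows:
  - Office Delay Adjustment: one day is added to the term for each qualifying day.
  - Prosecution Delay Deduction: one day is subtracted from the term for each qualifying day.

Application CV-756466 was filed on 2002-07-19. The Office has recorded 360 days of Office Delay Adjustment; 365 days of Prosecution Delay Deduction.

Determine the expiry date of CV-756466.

Base term: filing date + 18 years → 19 July 2020.
Office Delay Adjustment: +360 days → 14 July 2021.
Prosecution Delay Deduction: −365 days → 14 July 2020.

July 14, 2020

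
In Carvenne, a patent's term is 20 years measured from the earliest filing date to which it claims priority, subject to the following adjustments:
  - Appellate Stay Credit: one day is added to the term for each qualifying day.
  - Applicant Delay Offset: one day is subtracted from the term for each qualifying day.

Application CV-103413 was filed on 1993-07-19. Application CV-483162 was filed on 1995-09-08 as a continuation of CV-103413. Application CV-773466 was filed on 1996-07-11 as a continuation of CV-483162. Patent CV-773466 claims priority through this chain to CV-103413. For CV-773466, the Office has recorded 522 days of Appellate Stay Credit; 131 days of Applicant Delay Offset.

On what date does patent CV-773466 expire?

2014-08-14

Earliest priority filing: 19 July 1993.
Base term: 19 July 1993 + 20 years → 19 July 2013.
Appellate Stay Credit: +522 days → 23 December 2014.
Applicant Delay Offset: −131 days → 14 August 2014.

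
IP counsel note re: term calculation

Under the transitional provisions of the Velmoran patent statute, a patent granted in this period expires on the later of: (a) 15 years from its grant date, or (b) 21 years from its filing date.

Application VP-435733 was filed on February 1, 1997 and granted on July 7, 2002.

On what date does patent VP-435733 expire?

2018-02-01

(a) grant + 15 years → 7 July 2017.
(b) filing + 21 years → 1 February 2018.
Later of the two: 1 February 2018.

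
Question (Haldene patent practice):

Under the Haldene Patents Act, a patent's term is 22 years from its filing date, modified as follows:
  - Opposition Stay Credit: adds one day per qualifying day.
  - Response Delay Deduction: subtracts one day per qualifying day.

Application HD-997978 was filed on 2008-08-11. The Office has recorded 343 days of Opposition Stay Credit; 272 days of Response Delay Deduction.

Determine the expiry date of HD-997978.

October 21, 2030

Base term: filing date + 22 years → 11 August 2030.
Opposition Stay Credit: +343 days → 20 July 2031.
Response Delay Deduction: −272 days → 21 October 2030.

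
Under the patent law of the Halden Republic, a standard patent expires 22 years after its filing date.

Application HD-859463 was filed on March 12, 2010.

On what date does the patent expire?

2032-03-12

Filing date + 22 years → 12 March 2032.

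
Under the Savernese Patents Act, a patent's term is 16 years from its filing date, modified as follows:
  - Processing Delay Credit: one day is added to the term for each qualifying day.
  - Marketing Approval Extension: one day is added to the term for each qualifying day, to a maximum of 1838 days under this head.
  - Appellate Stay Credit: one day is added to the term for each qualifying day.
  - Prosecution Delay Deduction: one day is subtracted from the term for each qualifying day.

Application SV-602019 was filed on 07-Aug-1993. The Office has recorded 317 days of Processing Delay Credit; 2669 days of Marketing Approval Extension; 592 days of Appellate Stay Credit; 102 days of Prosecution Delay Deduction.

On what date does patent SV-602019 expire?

Base term: filing date + 16 years → 7 August 2009.
Processing Delay Credit: +317 days → 20 June 2010.
Marketing Approval Extension: 2669 days claimed exceeds the 1838-day cap, so +1838 days → 2 July 2015.
Appellate Stay Credit: +592 days → 13 February 2017.
Prosecution Delay Deduction: −102 days → 3 November 2016.

November 3, 2016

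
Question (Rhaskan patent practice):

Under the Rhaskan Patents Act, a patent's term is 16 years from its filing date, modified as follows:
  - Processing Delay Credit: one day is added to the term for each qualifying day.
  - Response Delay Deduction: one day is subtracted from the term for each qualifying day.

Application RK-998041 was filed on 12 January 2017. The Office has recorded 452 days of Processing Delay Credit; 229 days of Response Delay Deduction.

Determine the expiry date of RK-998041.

August 23, 2033

Base term: filing date + 16 years → 12 January 2033.
Processing Delay Credit: +452 days → 9 April 2034.
Response Delay Deduction: −229 days → 23 August 2033.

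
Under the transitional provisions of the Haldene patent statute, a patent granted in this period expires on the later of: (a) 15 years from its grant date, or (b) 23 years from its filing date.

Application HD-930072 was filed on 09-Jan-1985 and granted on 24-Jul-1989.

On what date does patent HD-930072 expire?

January 9, 2008

(a) grant + 15 years → 24 July 2004.
(b) filing + 23 years → 9 January 2008.
Later of the two: 9 January 2008.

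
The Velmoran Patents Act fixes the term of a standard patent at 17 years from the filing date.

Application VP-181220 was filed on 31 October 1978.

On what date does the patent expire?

Filing date + 17 years → 31 October 1995.

1995-10-31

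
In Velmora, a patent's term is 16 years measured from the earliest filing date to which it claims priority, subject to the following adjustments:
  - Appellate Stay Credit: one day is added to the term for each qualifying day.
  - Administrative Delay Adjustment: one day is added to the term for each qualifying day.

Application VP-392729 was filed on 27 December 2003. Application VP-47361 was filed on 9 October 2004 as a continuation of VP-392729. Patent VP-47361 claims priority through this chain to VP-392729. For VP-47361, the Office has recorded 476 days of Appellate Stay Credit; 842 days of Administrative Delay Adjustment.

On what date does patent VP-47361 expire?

2023-08-06

Earliest priority filing: 27 December 2003.
Base term: 27 December 2003 + 16 years → 27 December 2019.
Appellate Stay Credit: +476 days → 16 April 2021.
Administrative Delay Adjustment: +842 days → 6 August 2023.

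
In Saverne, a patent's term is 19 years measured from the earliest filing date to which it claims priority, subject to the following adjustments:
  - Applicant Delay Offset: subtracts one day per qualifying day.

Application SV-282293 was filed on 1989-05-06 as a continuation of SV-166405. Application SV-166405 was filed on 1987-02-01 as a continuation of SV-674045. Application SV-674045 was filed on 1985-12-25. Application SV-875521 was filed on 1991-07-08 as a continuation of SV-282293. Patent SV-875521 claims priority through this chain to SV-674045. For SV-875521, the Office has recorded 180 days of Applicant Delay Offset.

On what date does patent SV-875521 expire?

Earliest priority filing: 25 December 1985.
Base term: 25 December 1985 + 19 years → 25 December 2004.
Applicant Delay Offset: −180 days → 28 June 2004.

2004-06-28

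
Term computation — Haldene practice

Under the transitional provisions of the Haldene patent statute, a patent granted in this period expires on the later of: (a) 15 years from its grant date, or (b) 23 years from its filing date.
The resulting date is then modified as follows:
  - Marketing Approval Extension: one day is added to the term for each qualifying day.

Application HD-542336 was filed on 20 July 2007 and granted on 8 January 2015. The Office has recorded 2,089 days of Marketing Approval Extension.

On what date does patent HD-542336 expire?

April 8, 2036

(a) grant + 15 years → 8 January 2030.
(b) filing + 23 years → 20 July 2030.
Later of the two: 20 July 2030.
Marketing Approval Extension: +2089 days → 8 April 2036.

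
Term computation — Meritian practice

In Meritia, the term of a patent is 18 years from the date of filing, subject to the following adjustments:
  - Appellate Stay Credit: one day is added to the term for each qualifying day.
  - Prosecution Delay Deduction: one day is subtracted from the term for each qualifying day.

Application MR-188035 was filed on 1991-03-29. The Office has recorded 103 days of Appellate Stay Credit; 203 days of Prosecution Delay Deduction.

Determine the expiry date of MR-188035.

Base term: filing date + 18 years → 29 March 2009.
Appellate Stay Credit: +103 days → 10 July 2009.
Prosecution Delay Deduction: −203 days → 19 December 2008.

2008-12-19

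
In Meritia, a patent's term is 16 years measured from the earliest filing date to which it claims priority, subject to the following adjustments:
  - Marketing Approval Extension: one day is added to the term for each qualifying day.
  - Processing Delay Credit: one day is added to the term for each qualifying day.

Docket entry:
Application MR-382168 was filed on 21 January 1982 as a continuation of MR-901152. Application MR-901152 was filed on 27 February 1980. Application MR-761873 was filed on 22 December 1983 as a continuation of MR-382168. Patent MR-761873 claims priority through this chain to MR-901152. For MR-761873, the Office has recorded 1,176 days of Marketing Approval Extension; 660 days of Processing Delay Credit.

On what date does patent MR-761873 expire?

March 8, 2001

Earliest priority filing: 27 February 1980.
Base term: 27 February 1980 + 16 years → 27 February 1996.
Marketing Approval Extension: +1176 days → 18 May 1999.
Processing Delay Credit: +660 days → 8 March 2001.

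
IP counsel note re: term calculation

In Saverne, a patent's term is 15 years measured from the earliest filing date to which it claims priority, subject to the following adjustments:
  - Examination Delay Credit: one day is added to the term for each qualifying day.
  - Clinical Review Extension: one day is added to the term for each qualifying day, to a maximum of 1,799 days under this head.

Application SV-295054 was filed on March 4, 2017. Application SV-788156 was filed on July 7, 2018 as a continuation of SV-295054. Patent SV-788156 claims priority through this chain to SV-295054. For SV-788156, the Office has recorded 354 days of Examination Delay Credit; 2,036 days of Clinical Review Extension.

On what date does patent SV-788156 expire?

Earliest priority filing: 4 March 2017.
Base term: 4 March 2017 + 15 years → 4 March 2032.
Examination Delay Credit: +354 days → 21 February 2033.
Clinical Review Extension: 2036 days claimed exceeds the 1799-day cap, so +1799 days → 25 January 2038.

2038-01-25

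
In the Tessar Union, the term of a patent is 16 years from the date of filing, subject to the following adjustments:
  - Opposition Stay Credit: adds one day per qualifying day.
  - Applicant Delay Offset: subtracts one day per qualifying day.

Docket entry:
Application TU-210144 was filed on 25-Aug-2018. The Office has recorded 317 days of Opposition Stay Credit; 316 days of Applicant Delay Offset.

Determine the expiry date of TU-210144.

August 26, 2034

Base term: filing date + 16 years → 25 August 2034.
Opposition Stay Credit: +317 days → 8 July 2035.
Applicant Delay Offset: −316 days → 26 August 2034.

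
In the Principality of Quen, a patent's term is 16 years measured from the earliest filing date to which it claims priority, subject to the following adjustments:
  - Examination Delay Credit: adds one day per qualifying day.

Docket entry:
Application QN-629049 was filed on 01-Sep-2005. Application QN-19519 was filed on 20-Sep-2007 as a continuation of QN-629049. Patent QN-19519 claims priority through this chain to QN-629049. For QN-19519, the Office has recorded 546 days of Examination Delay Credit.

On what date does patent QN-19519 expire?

Earliest priority filing: 1 September 2005.
Base term: 1 September 2005 + 16 years → 1 September 2021.
Examination Delay Credit: +546 days → 1 March 2023.

2023-03-01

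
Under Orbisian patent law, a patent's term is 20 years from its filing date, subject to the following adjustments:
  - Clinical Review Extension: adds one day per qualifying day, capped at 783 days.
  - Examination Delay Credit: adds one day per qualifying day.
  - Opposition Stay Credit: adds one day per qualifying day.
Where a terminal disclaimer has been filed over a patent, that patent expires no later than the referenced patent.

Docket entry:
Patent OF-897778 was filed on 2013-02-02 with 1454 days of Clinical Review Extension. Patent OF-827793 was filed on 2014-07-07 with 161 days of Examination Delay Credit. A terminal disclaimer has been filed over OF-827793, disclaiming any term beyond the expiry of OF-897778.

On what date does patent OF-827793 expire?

Natural term of OF-827793:
  Base: filing + 20 years → 7 July 2034.
  Examination Delay Credit: +161 days → 15 December 2034.
Expiry of referenced patent OF-897778:
  Base: filing + 20 years → 2 February 2033.
  Clinical Review Extension: 1454 days claimed exceeds the 783-day cap, so +783 days → 27 March 2035.
Terminal disclaimer: OF-827793 expires on the earlier of 15 December 2034 and 27 March 2035.

December 15, 2034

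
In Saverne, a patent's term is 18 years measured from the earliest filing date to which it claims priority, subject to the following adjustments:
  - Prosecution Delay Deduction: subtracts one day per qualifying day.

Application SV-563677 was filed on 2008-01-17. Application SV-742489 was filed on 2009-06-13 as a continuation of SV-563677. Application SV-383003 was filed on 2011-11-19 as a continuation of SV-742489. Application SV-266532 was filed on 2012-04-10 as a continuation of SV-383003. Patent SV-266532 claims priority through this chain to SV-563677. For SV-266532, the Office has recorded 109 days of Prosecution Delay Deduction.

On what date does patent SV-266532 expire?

2025-09-30

Earliest priority filing: 17 January 2008.
Base term: 17 January 2008 + 18 years → 17 January 2026.
Prosecution Delay Deduction: −109 days → 30 September 2025.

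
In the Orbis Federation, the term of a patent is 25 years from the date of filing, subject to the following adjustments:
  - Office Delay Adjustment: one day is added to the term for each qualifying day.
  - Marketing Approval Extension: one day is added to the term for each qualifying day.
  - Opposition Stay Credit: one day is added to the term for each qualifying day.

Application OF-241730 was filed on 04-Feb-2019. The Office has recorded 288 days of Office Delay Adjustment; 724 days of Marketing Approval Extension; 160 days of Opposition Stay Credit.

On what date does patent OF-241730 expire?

Base term: filing date + 25 years → 4 February 2044.
Office Delay Adjustment: +288 days → 18 November 2044.
Marketing Approval Extension: +724 days → 12 November 2046.
Opposition Stay Credit: +160 days → 21 April 2047.

April 21, 2047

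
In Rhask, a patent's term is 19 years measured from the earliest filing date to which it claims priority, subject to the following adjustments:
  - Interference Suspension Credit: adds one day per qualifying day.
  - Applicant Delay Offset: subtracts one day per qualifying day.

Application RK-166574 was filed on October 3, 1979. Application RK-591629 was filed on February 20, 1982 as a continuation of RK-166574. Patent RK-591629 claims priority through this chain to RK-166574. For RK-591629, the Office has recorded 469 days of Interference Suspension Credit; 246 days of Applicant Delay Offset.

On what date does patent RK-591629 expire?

May 14, 1999

Earliest priority filing: 3 October 1979.
Base term: 3 October 1979 + 19 years → 3 October 1998.
Interference Suspension Credit: +469 days → 15 January 2000.
Applicant Delay Offset: −246 days → 14 May 1999.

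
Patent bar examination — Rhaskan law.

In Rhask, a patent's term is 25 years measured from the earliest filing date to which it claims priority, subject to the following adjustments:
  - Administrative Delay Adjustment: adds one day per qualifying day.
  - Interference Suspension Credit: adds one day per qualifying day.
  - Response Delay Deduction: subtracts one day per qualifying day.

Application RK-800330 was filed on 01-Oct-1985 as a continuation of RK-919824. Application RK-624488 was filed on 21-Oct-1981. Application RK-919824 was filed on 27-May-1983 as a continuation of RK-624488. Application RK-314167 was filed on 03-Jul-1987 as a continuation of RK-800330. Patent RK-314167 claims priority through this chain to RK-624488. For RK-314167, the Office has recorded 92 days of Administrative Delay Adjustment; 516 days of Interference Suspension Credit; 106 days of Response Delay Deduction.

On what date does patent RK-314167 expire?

Earliest priority filing: 21 October 1981.
Base term: 21 October 1981 + 25 years → 21 October 2006.
Administrative Delay Adjustment: +92 days → 21 January 2007.
Interference Suspension Credit: +516 days → 20 June 2008.
Response Delay Deduction: −106 days → 6 March 2008.

2008-03-06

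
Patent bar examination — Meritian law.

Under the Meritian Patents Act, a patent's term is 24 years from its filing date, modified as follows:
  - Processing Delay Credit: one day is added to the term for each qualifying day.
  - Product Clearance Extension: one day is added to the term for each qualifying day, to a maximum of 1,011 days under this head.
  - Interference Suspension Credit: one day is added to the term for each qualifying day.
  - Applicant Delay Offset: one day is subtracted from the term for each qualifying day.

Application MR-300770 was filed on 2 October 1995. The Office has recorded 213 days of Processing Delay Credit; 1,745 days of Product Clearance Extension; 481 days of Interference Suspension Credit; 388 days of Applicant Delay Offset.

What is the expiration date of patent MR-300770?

May 11, 2023

Base term: filing date + 24 years → 2 October 2019.
Processing Delay Credit: +213 days → 2 May 2020.
Product Clearance Extension: 1745 days claimed exceeds the 1011-day cap, so +1011 days → 7 February 2023.
Interference Suspension Credit: +481 days → 2 June 2024.
Applicant Delay Offset: −388 days → 11 May 2023.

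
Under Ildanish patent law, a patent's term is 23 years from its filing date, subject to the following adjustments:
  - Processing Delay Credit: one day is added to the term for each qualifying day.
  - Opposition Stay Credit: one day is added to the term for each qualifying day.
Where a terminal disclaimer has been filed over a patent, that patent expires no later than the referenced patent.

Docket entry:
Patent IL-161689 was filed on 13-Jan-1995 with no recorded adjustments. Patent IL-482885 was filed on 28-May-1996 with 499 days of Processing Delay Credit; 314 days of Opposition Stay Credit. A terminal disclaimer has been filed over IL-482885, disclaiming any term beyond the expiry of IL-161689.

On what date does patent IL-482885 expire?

January 13, 2018

Natural term of IL-482885:
  Base: filing + 23 years → 28 May 2019.
  Processing Delay Credit: +499 days → 8 October 2020.
  Opposition Stay Credit: +314 days → 18 August 2021.
Expiry of referenced patent IL-161689:
  Base: filing + 23 years → 13 January 2018.
Terminal disclaimer: IL-482885 expires on the earlier of 18 August 2021 and 13 January 2018.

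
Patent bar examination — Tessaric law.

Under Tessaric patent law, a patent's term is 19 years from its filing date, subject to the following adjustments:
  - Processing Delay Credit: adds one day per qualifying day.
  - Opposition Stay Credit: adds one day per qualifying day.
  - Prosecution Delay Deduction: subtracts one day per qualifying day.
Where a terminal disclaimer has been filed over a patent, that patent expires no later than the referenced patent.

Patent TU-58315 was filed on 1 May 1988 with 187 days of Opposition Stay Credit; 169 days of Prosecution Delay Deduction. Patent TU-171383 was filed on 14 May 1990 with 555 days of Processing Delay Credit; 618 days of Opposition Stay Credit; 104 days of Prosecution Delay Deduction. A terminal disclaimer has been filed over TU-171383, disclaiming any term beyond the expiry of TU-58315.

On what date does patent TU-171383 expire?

May 19, 2007

Natural term of TU-171383:
  Base: filing + 19 years → 14 May 2009.
  Processing Delay Credit: +555 days → 20 November 2010.
  Opposition Stay Credit: +618 days → 30 July 2012.
  Prosecution Delay Deduction: −104 days → 17 April 2012.
Expiry of referenced patent TU-58315:
  Base: filing + 19 years → 1 May 2007.
  Opposition Stay Credit: +187 days → 4 November 2007.
  Prosecution Delay Deduction: −169 days → 19 May 2007.
Terminal disclaimer: TU-171383 expires on the earlier of 17 April 2012 and 19 May 2007.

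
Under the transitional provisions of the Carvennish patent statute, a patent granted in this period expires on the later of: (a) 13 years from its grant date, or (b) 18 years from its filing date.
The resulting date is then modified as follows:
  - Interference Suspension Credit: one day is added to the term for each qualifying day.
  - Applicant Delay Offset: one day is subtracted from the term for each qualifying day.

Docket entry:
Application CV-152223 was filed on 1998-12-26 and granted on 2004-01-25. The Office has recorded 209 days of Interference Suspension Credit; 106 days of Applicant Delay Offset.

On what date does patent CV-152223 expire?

(a) grant + 13 years → 25 January 2017.
(b) filing + 18 years → 26 December 2016.
Later of the two: 25 January 2017.
Interference Suspension Credit: +209 days → 22 August 2017.
Applicant Delay Offset: −106 days → 8 May 2017.

May 8, 2017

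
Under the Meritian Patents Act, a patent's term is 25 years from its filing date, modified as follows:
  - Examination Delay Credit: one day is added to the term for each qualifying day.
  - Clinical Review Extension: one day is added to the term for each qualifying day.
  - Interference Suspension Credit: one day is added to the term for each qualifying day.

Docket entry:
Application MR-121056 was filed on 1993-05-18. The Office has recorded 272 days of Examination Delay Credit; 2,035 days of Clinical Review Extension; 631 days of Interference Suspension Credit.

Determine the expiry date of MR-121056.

Base term: filing date + 25 years → 18 May 2018.
Examination Delay Credit: +272 days → 14 February 2019.
Clinical Review Extension: +2035 days → 10 September 2024.
Interference Suspension Credit: +631 days → 3 June 2026.

2026-06-03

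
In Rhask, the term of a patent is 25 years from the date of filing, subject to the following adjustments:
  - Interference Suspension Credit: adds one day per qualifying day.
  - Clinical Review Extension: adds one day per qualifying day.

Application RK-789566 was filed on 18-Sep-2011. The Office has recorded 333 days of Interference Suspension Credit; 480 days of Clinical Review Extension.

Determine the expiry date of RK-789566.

2038-12-10

Base term: filing date + 25 years → 18 September 2036.
Interference Suspension Credit: +333 days → 17 August 2037.
Clinical Review Extension: +480 days → 10 December 2038.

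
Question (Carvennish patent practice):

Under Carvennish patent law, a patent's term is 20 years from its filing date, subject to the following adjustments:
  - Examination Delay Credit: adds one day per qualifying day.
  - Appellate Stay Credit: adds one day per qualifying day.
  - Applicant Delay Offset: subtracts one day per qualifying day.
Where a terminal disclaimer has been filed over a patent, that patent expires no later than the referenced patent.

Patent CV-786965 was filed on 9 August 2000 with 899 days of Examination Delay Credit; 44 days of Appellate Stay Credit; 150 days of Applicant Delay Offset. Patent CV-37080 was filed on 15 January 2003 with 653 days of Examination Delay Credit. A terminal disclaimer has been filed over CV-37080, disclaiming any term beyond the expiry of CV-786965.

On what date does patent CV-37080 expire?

October 11, 2022

Natural term of CV-37080:
  Base: filing + 20 years → 15 January 2023.
  Examination Delay Credit: +653 days → 29 October 2024.
Expiry of referenced patent CV-786965:
  Base: filing + 20 years → 9 August 2020.
  Examination Delay Credit: +899 days → 25 January 2023.
  Appellate Stay Credit: +44 days → 10 March 2023.
  Applicant Delay Offset: −150 days → 11 October 2022.
Terminal disclaimer: CV-37080 expires on the earlier of 29 October 2024 and 11 October 2022.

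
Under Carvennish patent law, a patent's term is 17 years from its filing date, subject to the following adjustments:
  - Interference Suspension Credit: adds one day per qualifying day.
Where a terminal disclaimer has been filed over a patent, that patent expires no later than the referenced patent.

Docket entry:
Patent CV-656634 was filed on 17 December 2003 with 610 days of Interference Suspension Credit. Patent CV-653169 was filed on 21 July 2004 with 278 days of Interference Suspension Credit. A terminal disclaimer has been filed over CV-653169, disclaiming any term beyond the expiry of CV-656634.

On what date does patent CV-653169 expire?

Natural term of CV-653169:
  Base: filing + 17 years → 21 July 2021.
  Interference Suspension Credit: +278 days → 25 April 2022.
Expiry of referenced patent CV-656634:
  Base: filing + 17 years → 17 December 2020.
  Interference Suspension Credit: +610 days → 19 August 2022.
Terminal disclaimer: CV-653169 expires on the earlier of 25 April 2022 and 19 August 2022.

2022-04-25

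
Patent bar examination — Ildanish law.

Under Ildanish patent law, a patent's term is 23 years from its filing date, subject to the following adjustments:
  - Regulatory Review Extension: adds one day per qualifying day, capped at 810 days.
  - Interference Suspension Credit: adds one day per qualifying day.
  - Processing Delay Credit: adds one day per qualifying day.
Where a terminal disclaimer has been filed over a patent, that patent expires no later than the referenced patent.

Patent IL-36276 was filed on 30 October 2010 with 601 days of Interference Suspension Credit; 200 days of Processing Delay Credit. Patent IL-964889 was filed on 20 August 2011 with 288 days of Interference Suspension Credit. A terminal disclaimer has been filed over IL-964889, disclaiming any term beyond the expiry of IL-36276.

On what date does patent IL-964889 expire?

Natural term of IL-964889:
  Base: filing + 23 years → 20 August 2034.
  Interference Suspension Credit: +288 days → 4 June 2035.
Expiry of referenced patent IL-36276:
  Base: filing + 23 years → 30 October 2033.
  Interference Suspension Credit: +601 days → 23 June 2035.
  Processing Delay Credit: +200 days → 9 January 2036.
Terminal disclaimer: IL-964889 expires on the earlier of 4 June 2035 and 9 January 2036.

2035-06-04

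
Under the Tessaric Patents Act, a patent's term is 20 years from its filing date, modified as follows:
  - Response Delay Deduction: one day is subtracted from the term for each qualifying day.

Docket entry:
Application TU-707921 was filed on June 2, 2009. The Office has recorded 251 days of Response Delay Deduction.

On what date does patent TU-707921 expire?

Base term: filing date + 20 years → 2 June 2029.
Response Delay Deduction: −251 days → 24 September 2028.

September 24, 2028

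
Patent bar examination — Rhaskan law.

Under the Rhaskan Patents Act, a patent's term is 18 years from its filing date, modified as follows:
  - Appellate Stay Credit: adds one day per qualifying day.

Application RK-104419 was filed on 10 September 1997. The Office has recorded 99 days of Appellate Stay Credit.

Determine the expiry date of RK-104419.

2015-12-18

Base term: filing date + 18 years → 10 September 2015.
Appellate Stay Credit: +99 days → 18 December 2015.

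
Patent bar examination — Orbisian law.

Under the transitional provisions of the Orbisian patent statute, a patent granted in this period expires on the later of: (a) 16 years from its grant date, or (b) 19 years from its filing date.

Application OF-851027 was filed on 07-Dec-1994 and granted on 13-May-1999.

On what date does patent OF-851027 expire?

May 13, 2015

(a) grant + 16 years → 13 May 2015.
(b) filing + 19 years → 7 December 2013.
Later of the two: 13 May 2015.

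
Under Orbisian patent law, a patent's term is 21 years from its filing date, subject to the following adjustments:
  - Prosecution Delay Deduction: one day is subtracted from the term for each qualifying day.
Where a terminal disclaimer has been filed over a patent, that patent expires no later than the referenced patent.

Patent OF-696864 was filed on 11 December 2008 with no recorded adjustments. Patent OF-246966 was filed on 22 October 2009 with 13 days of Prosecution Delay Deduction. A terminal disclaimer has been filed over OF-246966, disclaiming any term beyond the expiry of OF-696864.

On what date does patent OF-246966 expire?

Natural term of OF-246966:
  Base: filing + 21 years → 22 October 2030.
  Prosecution Delay Deduction: −13 days → 9 October 2030.
Expiry of referenced patent OF-696864:
  Base: filing + 21 years → 11 December 2029.
Terminal disclaimer: OF-246966 expires on the earlier of 9 October 2030 and 11 December 2029.

December 11, 2029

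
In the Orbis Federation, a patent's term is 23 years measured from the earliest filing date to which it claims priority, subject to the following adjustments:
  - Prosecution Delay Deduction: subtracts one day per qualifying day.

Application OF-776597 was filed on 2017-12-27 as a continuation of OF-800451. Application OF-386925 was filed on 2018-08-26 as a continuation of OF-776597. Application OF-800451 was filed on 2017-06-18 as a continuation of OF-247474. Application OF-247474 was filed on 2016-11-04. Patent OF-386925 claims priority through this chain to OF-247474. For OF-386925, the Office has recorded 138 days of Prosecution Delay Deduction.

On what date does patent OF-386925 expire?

Earliest priority filing: 4 November 2016.
Base term: 4 November 2016 + 23 years → 4 November 2039.
Prosecution Delay Deduction: −138 days → 19 June 2039.

June 19, 2039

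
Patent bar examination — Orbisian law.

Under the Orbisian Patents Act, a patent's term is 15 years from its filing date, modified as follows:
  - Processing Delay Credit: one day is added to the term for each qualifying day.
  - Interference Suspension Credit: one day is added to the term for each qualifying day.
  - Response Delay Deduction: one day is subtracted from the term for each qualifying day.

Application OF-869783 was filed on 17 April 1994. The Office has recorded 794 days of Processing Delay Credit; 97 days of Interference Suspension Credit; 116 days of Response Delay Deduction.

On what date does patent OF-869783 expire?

2011-06-01

Base term: filing date + 15 years → 17 April 2009.
Processing Delay Credit: +794 days → 20 June 2011.
Interference Suspension Credit: +97 days → 25 September 2011.
Response Delay Deduction: −116 days → 1 June 2011.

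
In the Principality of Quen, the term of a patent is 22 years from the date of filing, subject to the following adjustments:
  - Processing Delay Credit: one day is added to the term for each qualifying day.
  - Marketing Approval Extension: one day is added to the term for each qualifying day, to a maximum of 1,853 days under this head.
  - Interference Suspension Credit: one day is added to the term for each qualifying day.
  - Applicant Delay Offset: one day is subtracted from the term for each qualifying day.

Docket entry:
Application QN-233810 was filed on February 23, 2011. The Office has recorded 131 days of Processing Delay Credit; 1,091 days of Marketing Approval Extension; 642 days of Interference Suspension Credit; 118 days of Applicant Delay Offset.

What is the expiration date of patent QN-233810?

Base term: filing date + 22 years → 23 February 2033.
Processing Delay Credit: +131 days → 4 July 2033.
Marketing Approval Extension: 1091 days (within the 1853-day cap) → +1091 days → 29 June 2036.
Interference Suspension Credit: +642 days → 2 April 2038.
Applicant Delay Offset: −118 days → 5 December 2037.

December 5, 2037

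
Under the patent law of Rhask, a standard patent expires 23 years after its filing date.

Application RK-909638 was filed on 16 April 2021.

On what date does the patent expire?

Filing date + 23 years → 16 April 2044.

April 16, 2044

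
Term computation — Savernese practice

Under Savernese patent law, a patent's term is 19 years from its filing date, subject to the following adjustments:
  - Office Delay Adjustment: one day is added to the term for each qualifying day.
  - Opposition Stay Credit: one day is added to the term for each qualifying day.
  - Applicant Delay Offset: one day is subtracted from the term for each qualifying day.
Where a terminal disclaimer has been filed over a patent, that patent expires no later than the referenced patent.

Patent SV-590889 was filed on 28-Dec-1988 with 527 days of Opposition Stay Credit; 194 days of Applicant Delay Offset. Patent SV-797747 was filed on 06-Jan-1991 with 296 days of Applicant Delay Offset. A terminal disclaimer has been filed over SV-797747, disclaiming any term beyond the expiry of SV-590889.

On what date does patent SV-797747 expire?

2008-11-25

Natural term of SV-797747:
  Base: filing + 19 years → 6 January 2010.
  Applicant Delay Offset: −296 days → 16 March 2009.
Expiry of referenced patent SV-590889:
  Base: filing + 19 years → 28 December 2007.
  Opposition Stay Credit: +527 days → 7 June 2009.
  Applicant Delay Offset: −194 days → 25 November 2008.
Terminal disclaimer: SV-797747 expires on the earlier of 16 March 2009 and 25 November 2008.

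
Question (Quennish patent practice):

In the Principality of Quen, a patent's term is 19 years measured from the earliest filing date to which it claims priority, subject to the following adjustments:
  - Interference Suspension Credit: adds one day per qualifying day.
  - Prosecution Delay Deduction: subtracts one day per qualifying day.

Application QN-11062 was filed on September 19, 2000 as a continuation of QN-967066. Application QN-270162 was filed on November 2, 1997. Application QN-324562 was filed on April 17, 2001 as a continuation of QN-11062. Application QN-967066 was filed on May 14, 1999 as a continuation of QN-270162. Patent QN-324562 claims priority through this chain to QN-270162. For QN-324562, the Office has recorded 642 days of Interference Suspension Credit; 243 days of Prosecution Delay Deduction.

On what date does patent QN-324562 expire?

2017-12-06

Earliest priority filing: 2 November 1997.
Base term: 2 November 1997 + 19 years → 2 November 2016.
Interference Suspension Credit: +642 days → 6 August 2018.
Prosecution Delay Deduction: −243 days → 6 December 2017.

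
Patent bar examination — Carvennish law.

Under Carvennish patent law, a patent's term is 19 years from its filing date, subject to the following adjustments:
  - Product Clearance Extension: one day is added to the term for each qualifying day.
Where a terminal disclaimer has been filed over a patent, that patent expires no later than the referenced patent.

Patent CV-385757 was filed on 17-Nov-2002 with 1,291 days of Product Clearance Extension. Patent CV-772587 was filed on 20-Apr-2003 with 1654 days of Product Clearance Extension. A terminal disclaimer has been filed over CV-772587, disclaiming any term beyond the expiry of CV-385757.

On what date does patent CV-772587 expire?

Natural term of CV-772587:
  Base: filing + 19 years → 20 April 2022.
  Product Clearance Extension: +1654 days → 30 October 2026.
Expiry of referenced patent CV-385757:
  Base: filing + 19 years → 17 November 2021.
  Product Clearance Extension: +1291 days → 31 May 2025.
Terminal disclaimer: CV-772587 expires on the earlier of 30 October 2026 and 31 May 2025.

May 31, 2025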